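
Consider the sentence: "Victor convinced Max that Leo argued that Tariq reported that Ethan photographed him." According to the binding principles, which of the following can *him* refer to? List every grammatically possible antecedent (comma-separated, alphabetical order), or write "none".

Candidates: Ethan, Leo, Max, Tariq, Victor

Leo, Max, Tariq, Victor

*him* is a pronoun; Principle B requires it to be free in its binding domain — the clause headed by 'photographed'.
— Ethan: subject of the clause headed by 'photographed'; c-commands the pronoun within its binding domain — blocked (Principle B).
— Leo: subject of the clause headed by 'argued'; c-commands the pronoun but lies outside its binding domain — allowed.
— Max: object of the matrix clause; c-commands the pronoun but lies outside its binding domain — allowed.
— Tariq: subject of the clause headed by 'reported'; c-commands the pronoun but lies outside its binding domain — allowed.
— Victor: subject of the matrix clause; c-commands the pronoun but lies outside its binding domain — allowed.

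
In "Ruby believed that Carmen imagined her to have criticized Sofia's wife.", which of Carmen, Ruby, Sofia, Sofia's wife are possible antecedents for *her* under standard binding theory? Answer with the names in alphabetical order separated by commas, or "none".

*her* is a pronoun; Principle B requires it to be free in its binding domain — the clause headed by 'imagined'.
— Carmen: subject of the clause headed by 'imagined'; c-commands the pronoun within its binding domain — blocked (Principle B).
— Ruby: subject of the matrix clause; c-commands the pronoun but lies outside its binding domain — allowed.
— Sofia: possessor inside the object DP of the clause headed by 'criticized'; is c-commanded by the pronoun; coreference would bind this R-expression — blocked (Principle C).
— Sofia's wife: object of the clause headed by 'criticized'; is c-commanded by the pronoun; coreference would bind this R-expression — blocked (Principle C).

Ruby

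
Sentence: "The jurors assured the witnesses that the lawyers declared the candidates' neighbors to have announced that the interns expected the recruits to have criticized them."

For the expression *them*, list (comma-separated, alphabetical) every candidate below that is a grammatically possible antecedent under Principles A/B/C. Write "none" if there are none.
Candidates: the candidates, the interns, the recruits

*them* is a pronoun; Principle B requires it to be free in its binding domain — the clause headed by 'criticized'.
— the candidates: possessor inside the subject DP of the clause headed by 'announced'; does not c-command the pronoun — Principle B does not apply; allowed.
— the interns: subject of the clause headed by 'expected'; c-commands the pronoun but lies outside its binding domain — allowed.
— the recruits: subject of the clause headed by 'criticized'; c-commands the pronoun within its binding domain — blocked (Principle B).

the candidates, the interns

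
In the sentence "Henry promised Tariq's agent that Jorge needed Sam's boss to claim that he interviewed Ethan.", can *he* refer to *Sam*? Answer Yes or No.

Yes

*he* is a pronoun; Principle B requires it to be free in its binding domain — the clause headed by 'interviewed'.
— Sam: possessor inside the subject DP of the clause headed by 'claim'; does not c-command the pronoun — Principle B does not apply; allowed.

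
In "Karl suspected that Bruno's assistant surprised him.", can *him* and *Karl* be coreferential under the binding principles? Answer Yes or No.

*Karl* is an R-expression; Principle C requires it to be free (not bound by any c-commanding expression).
— him: object of the clause headed by 'surprised'; the pronoun does not c-command the R-expression — coreference allowed.

Yes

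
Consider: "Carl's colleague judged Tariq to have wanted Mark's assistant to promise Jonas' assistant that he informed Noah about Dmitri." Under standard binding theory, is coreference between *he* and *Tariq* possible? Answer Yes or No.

Yes

*Tariq* is an R-expression; Principle C requires it to be free (not bound by any c-commanding expression).
— he: subject of the clause headed by 'informed'; the pronoun does not c-command the R-expression — coreference allowed.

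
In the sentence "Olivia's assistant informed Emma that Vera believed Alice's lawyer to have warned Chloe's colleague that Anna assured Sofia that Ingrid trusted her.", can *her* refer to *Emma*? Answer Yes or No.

*her* is a pronoun; Principle B requires it to be free in its binding domain — the clause headed by 'trusted'.
— Emma: object of the matrix clause; c-commands the pronoun but lies outside its binding domain — allowed.

Yes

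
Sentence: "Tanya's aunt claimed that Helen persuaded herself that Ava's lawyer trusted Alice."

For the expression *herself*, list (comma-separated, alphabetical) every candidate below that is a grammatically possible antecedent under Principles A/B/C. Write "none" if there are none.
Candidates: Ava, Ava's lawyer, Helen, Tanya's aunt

Helen

*herself* is a reflexive; Principle A requires it to be bound within its binding domain — the clause headed by 'persuaded'.
— Ava: possessor inside the subject DP of the clause headed by 'trusted'; does not c-command the reflexive — cannot bind it (Principle A).
— Ava's lawyer: subject of the clause headed by 'trusted'; does not c-command the reflexive — cannot bind it (Principle A).
— Helen: subject of the clause headed by 'persuaded'; c-commands the reflexive within its binding domain — allowed (Principle A).
— Tanya's aunt: subject of the matrix clause; c-commands the reflexive but lies outside its binding domain — cannot bind it (Principle A).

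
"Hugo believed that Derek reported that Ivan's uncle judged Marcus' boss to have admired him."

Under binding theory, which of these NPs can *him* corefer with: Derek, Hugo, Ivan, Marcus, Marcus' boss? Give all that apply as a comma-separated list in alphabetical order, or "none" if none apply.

Derek, Hugo, Ivan, Marcus

*him* is a pronoun; Principle B requires it to be free in its binding domain — the clause headed by 'admired'.
— Derek: subject of the clause headed by 'reported'; c-commands the pronoun but lies outside its binding domain — allowed.
— Hugo: subject of the matrix clause; c-commands the pronoun but lies outside its binding domain — allowed.
— Ivan: possessor inside the subject DP of the clause headed by 'judged'; does not c-command the pronoun — Principle B does not apply; allowed.
— Marcus: possessor inside the subject DP of the clause headed by 'admired'; does not c-command the pronoun — Principle B does not apply; allowed.
— Marcus' boss: subject of the clause headed by 'admired'; c-commands the pronoun within its binding domain — blocked (Principle B).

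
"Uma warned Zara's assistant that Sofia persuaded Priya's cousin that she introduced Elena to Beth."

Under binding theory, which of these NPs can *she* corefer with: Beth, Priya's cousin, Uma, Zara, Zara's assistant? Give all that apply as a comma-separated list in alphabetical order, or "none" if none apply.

Priya's cousin, Uma, Zara, Zara's assistant

*she* is a pronoun; Principle B requires it to be free in its binding domain — the clause headed by 'introduced'.
— Beth: second object of the clause headed by 'introduced'; is c-commanded by the pronoun; coreference would bind this R-expression — blocked (Principle C).
— Priya's cousin: object of the clause headed by 'persuaded'; c-commands the pronoun but lies outside its binding domain — allowed.
— Uma: subject of the matrix clause; c-commands the pronoun but lies outside its binding domain — allowed.
— Zara: possessor inside the object DP of the matrix clause; does not c-command the pronoun — Principle B does not apply; allowed.
— Zara's assistant: object of the matrix clause; c-commands the pronoun but lies outside its binding domain — allowed.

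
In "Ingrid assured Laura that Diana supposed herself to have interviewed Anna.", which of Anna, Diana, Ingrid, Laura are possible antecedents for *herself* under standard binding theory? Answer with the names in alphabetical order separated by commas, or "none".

*herself* is a reflexive; Principle A requires it to be bound within its binding domain — the clause headed by 'supposed'.
— Anna: object of the clause headed by 'interviewed'; does not c-command the reflexive — cannot bind it (Principle A).
— Diana: subject of the clause headed by 'supposed'; c-commands the reflexive within its binding domain — allowed (Principle A).
— Ingrid: subject of the matrix clause; c-commands the reflexive but lies outside its binding domain — cannot bind it (Principle A).
— Laura: object of the matrix clause; c-commands the reflexive but lies outside its binding domain — cannot bind it (Principle A).

Diana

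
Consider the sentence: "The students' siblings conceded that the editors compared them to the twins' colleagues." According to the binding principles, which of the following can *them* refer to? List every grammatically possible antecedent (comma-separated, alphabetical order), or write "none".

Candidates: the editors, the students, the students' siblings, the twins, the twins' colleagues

*them* is a pronoun; Principle B requires it to be free in its binding domain — the clause headed by 'compared'.
— the editors: subject of the clause headed by 'compared'; c-commands the pronoun within its binding domain — blocked (Principle B).
— the students: possessor inside the subject DP of the matrix clause; does not c-command the pronoun — Principle B does not apply; allowed.
— the students' siblings: subject of the matrix clause; c-commands the pronoun but lies outside its binding domain — allowed.
— the twins: possessor inside the second object DP of the clause headed by 'compared'; is c-commanded by the pronoun; coreference would bind this R-expression — blocked (Principle C).
— the twins' colleagues: second object of the clause headed by 'compared'; is c-commanded by the pronoun; coreference would bind this R-expression — blocked (Principle C).

the students, the students' siblings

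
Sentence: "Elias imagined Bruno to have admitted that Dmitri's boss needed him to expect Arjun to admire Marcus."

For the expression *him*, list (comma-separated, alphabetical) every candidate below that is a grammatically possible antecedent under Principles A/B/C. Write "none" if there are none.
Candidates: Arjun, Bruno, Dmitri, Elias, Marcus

*him* is a pronoun; Principle B requires it to be free in its binding domain — the clause headed by 'needed'.
— Arjun: subject of the clause headed by 'admire'; is c-commanded by the pronoun; coreference would bind this R-expression — blocked (Principle C).
— Bruno: subject of the clause headed by 'admitted'; c-commands the pronoun but lies outside its binding domain — allowed.
— Dmitri: possessor inside the subject DP of the clause headed by 'needed'; does not c-command the pronoun — Principle B does not apply; allowed.
— Elias: subject of the matrix clause; c-commands the pronoun but lies outside its binding domain — allowed.
— Marcus: object of the clause headed by 'admire'; is c-commanded by the pronoun; coreference would bind this R-expression — blocked (Principle C).

Bruno, Dmitri, Elias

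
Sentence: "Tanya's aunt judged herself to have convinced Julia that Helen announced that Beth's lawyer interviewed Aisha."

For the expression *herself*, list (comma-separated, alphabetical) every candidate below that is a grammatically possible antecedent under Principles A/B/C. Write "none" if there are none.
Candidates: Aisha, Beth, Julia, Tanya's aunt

Tanya's aunt

*herself* is a reflexive; Principle A requires it to be bound within its binding domain — the matrix clause.
— Aisha: object of the clause headed by 'interviewed'; does not c-command the reflexive — cannot bind it (Principle A).
— Beth: possessor inside the subject DP of the clause headed by 'interviewed'; does not c-command the reflexive — cannot bind it (Principle A).
— Julia: object of the clause headed by 'convinced'; does not c-command the reflexive — cannot bind it (Principle A).
— Tanya's aunt: subject of the matrix clause; c-commands the reflexive within its binding domain — allowed (Principle A).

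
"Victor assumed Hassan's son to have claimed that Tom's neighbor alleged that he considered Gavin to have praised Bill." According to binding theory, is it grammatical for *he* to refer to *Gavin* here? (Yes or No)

No

*Gavin* is an R-expression; Principle C requires it to be free (not bound by any c-commanding expression).
— he: subject of the clause headed by 'considered'; the pronoun c-commands the R-expression — coreference blocked (Principle C).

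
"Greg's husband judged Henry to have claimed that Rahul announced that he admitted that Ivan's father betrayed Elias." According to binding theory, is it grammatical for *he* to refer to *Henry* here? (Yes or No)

*Henry* is an R-expression; Principle C requires it to be free (not bound by any c-commanding expression).
— he: subject of the clause headed by 'admitted'; the pronoun does not c-command the R-expression — coreference allowed.

Yes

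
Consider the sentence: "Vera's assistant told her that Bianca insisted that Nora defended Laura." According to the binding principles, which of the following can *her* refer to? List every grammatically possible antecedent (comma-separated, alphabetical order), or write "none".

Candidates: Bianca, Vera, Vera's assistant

*her* is a pronoun; Principle B requires it to be free in its binding domain — the matrix clause.
— Bianca: subject of the clause headed by 'insisted'; is c-commanded by the pronoun; coreference would bind this R-expression — blocked (Principle C).
— Vera: possessor inside the subject DP of the matrix clause; does not c-command the pronoun — Principle B does not apply; allowed.
— Vera's assistant: subject of the matrix clause; c-commands the pronoun within its binding domain — blocked (Principle B).

Vera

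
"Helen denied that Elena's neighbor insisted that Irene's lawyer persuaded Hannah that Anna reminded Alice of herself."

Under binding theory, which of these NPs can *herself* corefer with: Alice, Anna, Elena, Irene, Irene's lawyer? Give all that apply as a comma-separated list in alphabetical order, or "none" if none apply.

*herself* is a reflexive; Principle A requires it to be bound within its binding domain — the clause headed by 'reminded'.
— Alice: object of the clause headed by 'reminded'; c-commands the reflexive within its binding domain — allowed (Principle A).
— Anna: subject of the clause headed by 'reminded'; c-commands the reflexive within its binding domain — allowed (Principle A).
— Elena: possessor inside the subject DP of the clause headed by 'insisted'; does not c-command the reflexive — cannot bind it (Principle A).
— Irene: possessor inside the subject DP of the clause headed by 'persuaded'; does not c-command the reflexive — cannot bind it (Principle A).
— Irene's lawyer: subject of the clause headed by 'persuaded'; c-commands the reflexive but lies outside its binding domain — cannot bind it (Principle A).

Alice, Anna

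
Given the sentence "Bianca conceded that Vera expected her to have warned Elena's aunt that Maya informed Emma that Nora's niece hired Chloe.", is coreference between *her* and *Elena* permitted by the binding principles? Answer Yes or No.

No

*her* is a pronoun; Principle B requires it to be free in its binding domain — the clause headed by 'expected'.
— Elena: possessor inside the object DP of the clause headed by 'warned'; is c-commanded by the pronoun; coreference would bind this R-expression — blocked (Principle C).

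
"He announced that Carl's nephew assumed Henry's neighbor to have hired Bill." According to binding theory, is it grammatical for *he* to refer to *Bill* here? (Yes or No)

*Bill* is an R-expression; Principle C requires it to be free (not bound by any c-commanding expression).
— he: subject of the matrix clause; the pronoun c-commands the R-expression — coreference blocked (Principle C).

No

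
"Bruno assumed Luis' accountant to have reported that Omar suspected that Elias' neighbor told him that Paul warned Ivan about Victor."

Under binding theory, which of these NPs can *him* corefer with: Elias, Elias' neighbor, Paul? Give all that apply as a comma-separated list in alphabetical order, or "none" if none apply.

*him* is a pronoun; Principle B requires it to be free in its binding domain — the clause headed by 'told'.
— Elias: possessor inside the subject DP of the clause headed by 'told'; does not c-command the pronoun — Principle B does not apply; allowed.
— Elias' neighbor: subject of the clause headed by 'told'; c-commands the pronoun within its binding domain — blocked (Principle B).
— Paul: subject of the clause headed by 'warned'; is c-commanded by the pronoun; coreference would bind this R-expression — blocked (Principle C).

Elias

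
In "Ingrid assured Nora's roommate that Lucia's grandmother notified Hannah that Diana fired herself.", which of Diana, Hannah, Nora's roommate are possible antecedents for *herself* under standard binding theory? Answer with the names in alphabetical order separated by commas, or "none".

*herself* is a reflexive; Principle A requires it to be bound within its binding domain — the clause headed by 'fired'.
— Diana: subject of the clause headed by 'fired'; c-commands the reflexive within its binding domain — allowed (Principle A).
— Hannah: object of the clause headed by 'notified'; c-commands the reflexive but lies outside its binding domain — cannot bind it (Principle A).
— Nora's roommate: object of the matrix clause; c-commands the reflexive but lies outside its binding domain — cannot bind it (Principle A).

Diana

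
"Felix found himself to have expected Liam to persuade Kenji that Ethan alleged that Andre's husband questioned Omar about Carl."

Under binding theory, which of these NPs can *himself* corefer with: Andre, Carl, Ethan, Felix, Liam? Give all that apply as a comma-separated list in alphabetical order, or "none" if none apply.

Felix

*himself* is a reflexive; Principle A requires it to be bound within its binding domain — the matrix clause.
— Andre: possessor inside the subject DP of the clause headed by 'questioned'; does not c-command the reflexive — cannot bind it (Principle A).
— Carl: second object of the clause headed by 'questioned'; does not c-command the reflexive — cannot bind it (Principle A).
— Ethan: subject of the clause headed by 'alleged'; does not c-command the reflexive — cannot bind it (Principle A).
— Felix: subject of the matrix clause; c-commands the reflexive within its binding domain — allowed (Principle A).
— Liam: subject of the clause headed by 'persuade'; does not c-command the reflexive — cannot bind it (Principle A).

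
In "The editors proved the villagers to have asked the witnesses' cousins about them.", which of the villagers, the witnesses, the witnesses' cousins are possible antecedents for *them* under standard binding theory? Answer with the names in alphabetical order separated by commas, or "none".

the witnesses

*them* is a pronoun; Principle B requires it to be free in its binding domain — the clause headed by 'asked'.
— the villagers: subject of the clause headed by 'asked'; c-commands the pronoun within its binding domain — blocked (Principle B).
— the witnesses: possessor inside the object DP of the clause headed by 'asked'; does not c-command the pronoun — Principle B does not apply; allowed.
— the witnesses' cousins: object of the clause headed by 'asked'; c-commands the pronoun within its binding domain — blocked (Principle B).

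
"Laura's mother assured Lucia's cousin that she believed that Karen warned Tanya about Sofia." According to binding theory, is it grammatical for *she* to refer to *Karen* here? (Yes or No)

*Karen* is an R-expression; Principle C requires it to be free (not bound by any c-commanding expression).
— she: subject of the clause headed by 'believed'; the pronoun c-commands the R-expression — coreference blocked (Principle C).

No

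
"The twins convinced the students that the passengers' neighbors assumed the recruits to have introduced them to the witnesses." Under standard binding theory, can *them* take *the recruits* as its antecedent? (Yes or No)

No

*them* is a pronoun; Principle B requires it to be free in its binding domain — the clause headed by 'introduced'.
— the recruits: subject of the clause headed by 'introduced'; c-commands the pronoun within its binding domain — blocked (Principle B).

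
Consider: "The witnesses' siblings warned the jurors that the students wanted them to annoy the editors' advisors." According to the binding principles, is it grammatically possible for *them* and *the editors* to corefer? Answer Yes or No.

No

*them* is a pronoun; Principle B requires it to be free in its binding domain — the clause headed by 'wanted'.
— the editors: possessor inside the object DP of the clause headed by 'annoy'; is c-commanded by the pronoun; coreference would bind this R-expression — blocked (Principle C).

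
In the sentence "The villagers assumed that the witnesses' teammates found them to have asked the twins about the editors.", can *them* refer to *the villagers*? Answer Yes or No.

Yes

*them* is a pronoun; Principle B requires it to be free in its binding domain — the clause headed by 'found'.
— the villagers: subject of the matrix clause; c-commands the pronoun but lies outside its binding domain — allowed.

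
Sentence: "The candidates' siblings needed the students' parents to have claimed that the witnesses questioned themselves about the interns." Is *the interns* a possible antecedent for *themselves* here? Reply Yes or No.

*themselves* is a reflexive; Principle A requires it to be bound within its binding domain — the clause headed by 'questioned'.
— the interns: second object of the clause headed by 'questioned'; does not c-command the reflexive — cannot bind it (Principle A).

No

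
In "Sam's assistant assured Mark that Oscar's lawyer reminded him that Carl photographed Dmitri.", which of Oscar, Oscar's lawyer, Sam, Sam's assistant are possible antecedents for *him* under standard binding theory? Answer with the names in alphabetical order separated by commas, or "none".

*him* is a pronoun; Principle B requires it to be free in its binding domain — the clause headed by 'reminded'.
— Oscar: possessor inside the subject DP of the clause headed by 'reminded'; does not c-command the pronoun — Principle B does not apply; allowed.
— Oscar's lawyer: subject of the clause headed by 'reminded'; c-commands the pronoun within its binding domain — blocked (Principle B).
— Sam: possessor inside the subject DP of the matrix clause; does not c-command the pronoun — Principle B does not apply; allowed.
— Sam's assistant: subject of the matrix clause; c-commands the pronoun but lies outside its binding domain — allowed.

Oscar, Sam, Sam's assistant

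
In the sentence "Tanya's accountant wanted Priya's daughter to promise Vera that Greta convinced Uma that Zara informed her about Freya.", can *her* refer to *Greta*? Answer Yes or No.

*her* is a pronoun; Principle B requires it to be free in its binding domain — the clause headed by 'informed'.
— Greta: subject of the clause headed by 'convinced'; c-commands the pronoun but lies outside its binding domain — allowed.

Yes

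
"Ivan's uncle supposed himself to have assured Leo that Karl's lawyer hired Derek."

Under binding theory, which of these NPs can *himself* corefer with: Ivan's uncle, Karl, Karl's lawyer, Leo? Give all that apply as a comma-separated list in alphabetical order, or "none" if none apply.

Ivan's uncle

*himself* is a reflexive; Principle A requires it to be bound within its binding domain — the matrix clause.
— Ivan's uncle: subject of the matrix clause; c-commands the reflexive within its binding domain — allowed (Principle A).
— Karl: possessor inside the subject DP of the clause headed by 'hired'; does not c-command the reflexive — cannot bind it (Principle A).
— Karl's lawyer: subject of the clause headed by 'hired'; does not c-command the reflexive — cannot bind it (Principle A).
— Leo: object of the clause headed by 'assured'; does not c-command the reflexive — cannot bind it (Principle A).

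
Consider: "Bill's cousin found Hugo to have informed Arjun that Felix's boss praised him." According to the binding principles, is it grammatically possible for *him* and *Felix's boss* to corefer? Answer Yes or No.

No

*him* is a pronoun; Principle B requires it to be free in its binding domain — the clause headed by 'praised'.
— Felix's boss: subject of the clause headed by 'praised'; c-commands the pronoun within its binding domain — blocked (Principle B).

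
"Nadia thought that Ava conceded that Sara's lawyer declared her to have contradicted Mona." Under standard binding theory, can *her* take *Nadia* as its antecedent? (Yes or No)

*her* is a pronoun; Principle B requires it to be free in its binding domain — the clause headed by 'declared'.
— Nadia: subject of the matrix clause; c-commands the pronoun but lies outside its binding domain — allowed.

Yes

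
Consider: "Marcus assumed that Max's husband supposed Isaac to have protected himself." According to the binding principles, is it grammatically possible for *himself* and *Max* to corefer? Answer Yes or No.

No

*himself* is a reflexive; Principle A requires it to be bound within its binding domain — the clause headed by 'protected'.
— Max: possessor inside the subject DP of the clause headed by 'supposed'; does not c-command the reflexive — cannot bind it (Principle A).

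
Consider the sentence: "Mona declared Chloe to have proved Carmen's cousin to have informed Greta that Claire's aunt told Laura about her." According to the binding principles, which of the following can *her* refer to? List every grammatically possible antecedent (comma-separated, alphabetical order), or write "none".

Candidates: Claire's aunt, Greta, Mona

Greta, Mona

*her* is a pronoun; Principle B requires it to be free in its binding domain — the clause headed by 'told'.
— Claire's aunt: subject of the clause headed by 'told'; c-commands the pronoun within its binding domain — blocked (Principle B).
— Greta: object of the clause headed by 'informed'; c-commands the pronoun but lies outside its binding domain — allowed.
— Mona: subject of the matrix clause; c-commands the pronoun but lies outside its binding domain — allowed.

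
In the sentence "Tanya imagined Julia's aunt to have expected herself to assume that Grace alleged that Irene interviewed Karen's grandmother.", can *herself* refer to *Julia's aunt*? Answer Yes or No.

Yes

*herself* is a reflexive; Principle A requires it to be bound within its binding domain — the clause headed by 'expected'.
— Julia's aunt: subject of the clause headed by 'expected'; c-commands the reflexive within its binding domain — allowed (Principle A).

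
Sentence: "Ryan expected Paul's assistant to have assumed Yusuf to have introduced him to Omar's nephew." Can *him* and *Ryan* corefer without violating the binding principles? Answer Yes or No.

*Ryan* is an R-expression; Principle C requires it to be free (not bound by any c-commanding expression).
— him: object of the clause headed by 'introduced'; the pronoun does not c-command the R-expression — coreference allowed.

Yes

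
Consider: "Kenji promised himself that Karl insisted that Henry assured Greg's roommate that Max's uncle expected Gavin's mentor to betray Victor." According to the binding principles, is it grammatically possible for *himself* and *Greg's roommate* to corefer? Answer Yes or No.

No

*himself* is a reflexive; Principle A requires it to be bound within its binding domain — the matrix clause.
— Greg's roommate: object of the clause headed by 'assured'; does not c-command the reflexive — cannot bind it (Principle A).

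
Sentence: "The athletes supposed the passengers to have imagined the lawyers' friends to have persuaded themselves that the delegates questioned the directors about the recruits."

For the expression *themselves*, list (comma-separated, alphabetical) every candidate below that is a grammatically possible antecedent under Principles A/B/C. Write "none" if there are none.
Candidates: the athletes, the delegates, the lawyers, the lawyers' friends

the lawyers' friends

*themselves* is a reflexive; Principle A requires it to be bound within its binding domain — the clause headed by 'persuaded'.
— the athletes: subject of the matrix clause; c-commands the reflexive but lies outside its binding domain — cannot bind it (Principle A).
— the delegates: subject of the clause headed by 'questioned'; does not c-command the reflexive — cannot bind it (Principle A).
— the lawyers: possessor inside the subject DP of the clause headed by 'persuaded'; does not c-command the reflexive — cannot bind it (Principle A).
— the lawyers' friends: subject of the clause headed by 'persuaded'; c-commands the reflexive within its binding domain — allowed (Principle A).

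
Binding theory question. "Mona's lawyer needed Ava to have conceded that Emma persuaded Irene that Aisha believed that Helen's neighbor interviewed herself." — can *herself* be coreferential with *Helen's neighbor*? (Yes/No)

Yes

*herself* is a reflexive; Principle A requires it to be bound within its binding domain — the clause headed by 'interviewed'.
— Helen's neighbor: subject of the clause headed by 'interviewed'; c-commands the reflexive within its binding domain — allowed (Principle A).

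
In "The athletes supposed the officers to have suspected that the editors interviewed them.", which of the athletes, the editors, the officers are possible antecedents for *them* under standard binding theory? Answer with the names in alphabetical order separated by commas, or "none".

*them* is a pronoun; Principle B requires it to be free in its binding domain — the clause headed by 'interviewed'.
— the athletes: subject of the matrix clause; c-commands the pronoun but lies outside its binding domain — allowed.
— the editors: subject of the clause headed by 'interviewed'; c-commands the pronoun within its binding domain — blocked (Principle B).
— the officers: subject of the clause headed by 'suspected'; c-commands the pronoun but lies outside its binding domain — allowed.

the athletes, the officers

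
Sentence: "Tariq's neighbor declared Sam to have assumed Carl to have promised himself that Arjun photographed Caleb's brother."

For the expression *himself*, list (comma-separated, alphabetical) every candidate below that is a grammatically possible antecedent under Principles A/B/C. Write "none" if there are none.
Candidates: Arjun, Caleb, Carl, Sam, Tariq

Carl

*himself* is a reflexive; Principle A requires it to be bound within its binding domain — the clause headed by 'promised'.
— Arjun: subject of the clause headed by 'photographed'; does not c-command the reflexive — cannot bind it (Principle A).
— Caleb: possessor inside the object DP of the clause headed by 'photographed'; does not c-command the reflexive — cannot bind it (Principle A).
— Carl: subject of the clause headed by 'promised'; c-commands the reflexive within its binding domain — allowed (Principle A).
— Sam: subject of the clause headed by 'assumed'; c-commands the reflexive but lies outside its binding domain — cannot bind it (Principle A).
— Tariq: possessor inside the subject DP of the matrix clause; does not c-command the reflexive — cannot bind it (Principle A).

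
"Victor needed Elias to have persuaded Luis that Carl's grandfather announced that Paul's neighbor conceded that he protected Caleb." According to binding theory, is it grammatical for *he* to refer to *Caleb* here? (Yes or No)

No

*Caleb* is an R-expression; Principle C requires it to be free (not bound by any c-commanding expression).
— he: subject of the clause headed by 'protected'; the pronoun c-commands the R-expression — coreference blocked (Principle C).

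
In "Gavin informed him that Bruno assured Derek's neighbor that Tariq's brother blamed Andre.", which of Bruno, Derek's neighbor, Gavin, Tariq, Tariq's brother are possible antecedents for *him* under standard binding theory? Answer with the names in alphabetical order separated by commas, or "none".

none

*him* is a pronoun; Principle B requires it to be free in its binding domain — the matrix clause.
— Bruno: subject of the clause headed by 'assured'; is c-commanded by the pronoun; coreference would bind this R-expression — blocked (Principle C).
— Derek's neighbor: object of the clause headed by 'assured'; is c-commanded by the pronoun; coreference would bind this R-expression — blocked (Principle C).
— Gavin: subject of the matrix clause; c-commands the pronoun within its binding domain — blocked (Principle B).
— Tariq: possessor inside the subject DP of the clause headed by 'blamed'; is c-commanded by the pronoun; coreference would bind this R-expression — blocked (Principle C).
— Tariq's brother: subject of the clause headed by 'blamed'; is c-commanded by the pronoun; coreference would bind this R-expression — blocked (Principle C).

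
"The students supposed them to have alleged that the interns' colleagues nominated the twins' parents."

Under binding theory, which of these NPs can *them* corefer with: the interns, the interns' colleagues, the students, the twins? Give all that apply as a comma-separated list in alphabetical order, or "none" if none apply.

none

*them* is a pronoun; Principle B requires it to be free in its binding domain — the matrix clause.
— the interns: possessor inside the subject DP of the clause headed by 'nominated'; is c-commanded by the pronoun; coreference would bind this R-expression — blocked (Principle C).
— the interns' colleagues: subject of the clause headed by 'nominated'; is c-commanded by the pronoun; coreference would bind this R-expression — blocked (Principle C).
— the students: subject of the matrix clause; c-commands the pronoun within its binding domain — blocked (Principle B).
— the twins: possessor inside the object DP of the clause headed by 'nominated'; is c-commanded by the pronoun; coreference would bind this R-expression — blocked (Principle C).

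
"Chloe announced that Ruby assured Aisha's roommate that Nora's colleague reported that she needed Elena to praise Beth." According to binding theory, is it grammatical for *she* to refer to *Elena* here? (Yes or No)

*Elena* is an R-expression; Principle C requires it to be free (not bound by any c-commanding expression).
— she: subject of the clause headed by 'needed'; the pronoun c-commands the R-expression — coreference blocked (Principle C).

No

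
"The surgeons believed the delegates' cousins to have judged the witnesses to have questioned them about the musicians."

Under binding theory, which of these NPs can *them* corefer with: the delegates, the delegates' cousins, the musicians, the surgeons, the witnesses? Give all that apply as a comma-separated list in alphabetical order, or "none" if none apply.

*them* is a pronoun; Principle B requires it to be free in its binding domain — the clause headed by 'questioned'.
— the delegates: possessor inside the subject DP of the clause headed by 'judged'; does not c-command the pronoun — Principle B does not apply; allowed.
— the delegates' cousins: subject of the clause headed by 'judged'; c-commands the pronoun but lies outside its binding domain — allowed.
— the musicians: second object of the clause headed by 'questioned'; is c-commanded by the pronoun; coreference would bind this R-expression — blocked (Principle C).
— the surgeons: subject of the matrix clause; c-commands the pronoun but lies outside its binding domain — allowed.
— the witnesses: subject of the clause headed by 'questioned'; c-commands the pronoun within its binding domain — blocked (Principle B).

the delegates, the delegates' cousins, the surgeons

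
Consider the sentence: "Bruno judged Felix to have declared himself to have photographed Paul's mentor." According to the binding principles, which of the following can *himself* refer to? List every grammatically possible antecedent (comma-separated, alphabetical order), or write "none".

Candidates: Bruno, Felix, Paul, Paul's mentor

Felix

*himself* is a reflexive; Principle A requires it to be bound within its binding domain — the clause headed by 'declared'.
— Bruno: subject of the matrix clause; c-commands the reflexive but lies outside its binding domain — cannot bind it (Principle A).
— Felix: subject of the clause headed by 'declared'; c-commands the reflexive within its binding domain — allowed (Principle A).
— Paul: possessor inside the object DP of the clause headed by 'photographed'; does not c-command the reflexive — cannot bind it (Principle A).
— Paul's mentor: object of the clause headed by 'photographed'; does not c-command the reflexive — cannot bind it (Principle A).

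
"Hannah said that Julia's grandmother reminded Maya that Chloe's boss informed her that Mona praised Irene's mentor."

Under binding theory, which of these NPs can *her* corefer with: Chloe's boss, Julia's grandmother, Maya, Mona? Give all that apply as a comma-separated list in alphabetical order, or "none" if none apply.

*her* is a pronoun; Principle B requires it to be free in its binding domain — the clause headed by 'informed'.
— Chloe's boss: subject of the clause headed by 'informed'; c-commands the pronoun within its binding domain — blocked (Principle B).
— Julia's grandmother: subject of the clause headed by 'reminded'; c-commands the pronoun but lies outside its binding domain — allowed.
— Maya: object of the clause headed by 'reminded'; c-commands the pronoun but lies outside its binding domain — allowed.
— Mona: subject of the clause headed by 'praised'; is c-commanded by the pronoun; coreference would bind this R-expression — blocked (Principle C).

Julia's grandmother, Maya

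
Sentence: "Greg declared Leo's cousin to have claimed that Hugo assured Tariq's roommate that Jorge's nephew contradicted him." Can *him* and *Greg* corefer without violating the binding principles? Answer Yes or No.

Yes

*Greg* is an R-expression; Principle C requires it to be free (not bound by any c-commanding expression).
— him: object of the clause headed by 'contradicted'; the pronoun does not c-command the R-expression — coreference allowed.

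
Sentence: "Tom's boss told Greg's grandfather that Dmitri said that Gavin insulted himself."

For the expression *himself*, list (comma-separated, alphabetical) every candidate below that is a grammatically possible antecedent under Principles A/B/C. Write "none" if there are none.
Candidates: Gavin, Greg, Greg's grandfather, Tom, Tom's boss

*himself* is a reflexive; Principle A requires it to be bound within its binding domain — the clause headed by 'insulted'.
— Gavin: subject of the clause headed by 'insulted'; c-commands the reflexive within its binding domain — allowed (Principle A).
— Greg: possessor inside the object DP of the matrix clause; does not c-command the reflexive — cannot bind it (Principle A).
— Greg's grandfather: object of the matrix clause; c-commands the reflexive but lies outside its binding domain — cannot bind it (Principle A).
— Tom: possessor inside the subject DP of the matrix clause; does not c-command the reflexive — cannot bind it (Principle A).
— Tom's boss: subject of the matrix clause; c-commands the reflexive but lies outside its binding domain — cannot bind it (Principle A).

Gavin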